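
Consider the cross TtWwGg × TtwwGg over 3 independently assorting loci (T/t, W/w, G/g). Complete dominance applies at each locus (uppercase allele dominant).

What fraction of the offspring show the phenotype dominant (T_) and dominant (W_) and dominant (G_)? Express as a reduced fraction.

TtWwGg gametes: TWG×1, TWg×1, TwG×1, Twg×1, tWG×1, tWg×1, twG×1, twg×1
TtwwGg gametes: TwG×2, Twg×2, twG×2, twg×2
TtWwGg×TtwwGg grid (8·8=64): TTWwGG=2 TTWwGg=4 TTWwgg=2 TTwwGG=2 TTwwGg=4 TTwwgg=2 TtWwGG=4 TtWwGg=8 TtWwgg=4 TtwwGG=4 TtwwGg=8 Ttwwgg=4 ttWwGG=2 ttWwGg=4 ttWwgg=2 ttwwGG=2 ttwwGg=4 ttwwgg=2
T_ W_ G_ hits 18/64; gcd=2; 18÷2/64÷2 = 9/32

P(T_ W_ G_) = 9/32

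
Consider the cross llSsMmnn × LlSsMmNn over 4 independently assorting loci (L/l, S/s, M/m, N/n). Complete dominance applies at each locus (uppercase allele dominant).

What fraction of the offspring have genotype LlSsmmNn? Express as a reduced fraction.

P(LlSsmmNn) = 1/32

llSsMmnn gametes: lSMn×4, lSmn×4, lsMn×4, lsmn×4
LlSsMmNn gametes: LSMN×1, LSMn×1, LSmN×1, LSmn×1, LsMN×1, LsMn×1, LsmN×1, Lsmn×1, lSMN×1, lSMn×1, lSmN×1, lSmn×1, lsMN×1, lsMn×1, lsmN×1, lsmn×1
llSsMmnn×LlSsMmNn grid (16·16=256): LlSSMMNn=4 LlSSMMnn=4 LlSSMmNn=8 LlSSMmnn=8 LlSSmmNn=4 LlSSmmnn=4 LlSsMMNn=8 LlSsMMnn=8 LlSsMmNn=16 LlSsMmnn=16 LlSsmmNn=8 LlSsmmnn=8 LlssMMNn=4 LlssMMnn=4 LlssMmNn=8 LlssMmnn=8 LlssmmNn=4 Llssmmnn=4 llSSMMNn=4 llSSMMnn=4 llSSMmNn=8 llSSMmnn=8 llSSmmNn=4 llSSmmnn=4 llSsMMNn=8 llSsMMnn=8 llSsMmNn=16 llSsMmnn=16 llSsmmNn=8 llSsmmnn=8 llssMMNn=4 llssMMnn=4 llssMmNn=8 llssMmnn=8 llssmmNn=4 llssmmnn=4
LlSsmmNn hits 8/256; gcd=8; 8÷8/256÷8 = 1/32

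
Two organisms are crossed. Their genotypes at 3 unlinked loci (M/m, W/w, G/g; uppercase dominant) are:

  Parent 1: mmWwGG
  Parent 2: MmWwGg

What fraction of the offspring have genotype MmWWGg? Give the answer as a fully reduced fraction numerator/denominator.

P(MmWWGg) = 1/16

mmWwGG gametes: mWG×4, mwG×4
MmWwGg gametes: MWG×1, MWg×1, MwG×1, Mwg×1, mWG×1, mWg×1, mwG×1, mwg×1
mmWwGG×MmWwGg grid (8·8=64): MmWWGG=4 MmWWGg=4 MmWwGG=8 MmWwGg=8 MmwwGG=4 MmwwGg=4 mmWWGG=4 mmWWGg=4 mmWwGG=8 mmWwGg=8 mmwwGG=4 mmwwGg=4
MmWWGg hits 4/64; gcd=4; 4÷4/64÷4 = 1/16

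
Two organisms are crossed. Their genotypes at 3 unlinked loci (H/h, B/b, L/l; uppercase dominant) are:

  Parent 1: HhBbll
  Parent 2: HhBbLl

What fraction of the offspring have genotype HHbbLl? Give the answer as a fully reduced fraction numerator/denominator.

P(HHbbLl) = 1/32

HhBbll gametes: HBl×2, Hbl×2, hBl×2, hbl×2
HhBbLl gametes: HBL×1, HBl×1, HbL×1, Hbl×1, hBL×1, hBl×1, hbL×1, hbl×1
HhBbll×HhBbLl grid (8·8=64): HHBBLl=2 HHBBll=2 HHBbLl=4 HHBbll=4 HHbbLl=2 HHbbll=2 HhBBLl=4 HhBBll=4 HhBbLl=8 HhBbll=8 HhbbLl=4 Hhbbll=4 hhBBLl=2 hhBBll=2 hhBbLl=4 hhBbll=4 hhbbLl=2 hhbbll=2
HHbbLl hits 2/64; gcd=2; 2÷2/64÷2 = 1/32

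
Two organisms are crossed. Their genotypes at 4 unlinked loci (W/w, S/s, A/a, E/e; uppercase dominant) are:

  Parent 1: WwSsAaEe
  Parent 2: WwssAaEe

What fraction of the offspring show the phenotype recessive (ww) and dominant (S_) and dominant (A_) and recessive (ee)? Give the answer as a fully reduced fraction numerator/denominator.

P(ww S_ A_ ee) = 3/128

WwSsAaEe gametes: WSAE×1, WSAe×1, WSaE×1, WSae×1, WsAE×1, WsAe×1, WsaE×1, Wsae×1, wSAE×1, wSAe×1, wSaE×1, wSae×1, wsAE×1, wsAe×1, wsaE×1, wsae×1
WwssAaEe gametes: WsAE×2, WsAe×2, WsaE×2, Wsae×2, wsAE×2, wsAe×2, wsaE×2, wsae×2
WwSsAaEe×WwssAaEe grid (16·16=256): WWSsAAEE=2 WWSsAAEe=4 WWSsAAee=2 WWSsAaEE=4 WWSsAaEe=8 WWSsAaee=4 WWSsaaEE=2 WWSsaaEe=4 WWSsaaee=2 WWssAAEE=2 WWssAAEe=4 WWssAAee=2 WWssAaEE=4 WWssAaEe=8 WWssAaee=4 WWssaaEE=2 WWssaaEe=4 WWssaaee=2 WwSsAAEE=4 WwSsAAEe=8 WwSsAAee=4 WwSsAaEE=8 WwSsAaEe=16 WwSsAaee=8 WwSsaaEE=4 WwSsaaEe=8 WwSsaaee=4 WwssAAEE=4 WwssAAEe=8 WwssAAee=4 WwssAaEE=8 WwssAaEe=16 WwssAaee=8 WwssaaEE=4 WwssaaEe=8 Wwssaaee=4 wwSsAAEE=2 wwSsAAEe=4 wwSsAAee=2 wwSsAaEE=4 wwSsAaEe=8 wwSsAaee=4 wwSsaaEE=2 wwSsaaEe=4 wwSsaaee=2 wwssAAEE=2 wwssAAEe=4 wwssAAee=2 wwssAaEE=4 wwssAaEe=8 wwssAaee=4 wwssaaEE=2 wwssaaEe=4 wwssaaee=2
ww S_ A_ ee hits 6/256; gcd=2; 6÷2/256÷2 = 3/128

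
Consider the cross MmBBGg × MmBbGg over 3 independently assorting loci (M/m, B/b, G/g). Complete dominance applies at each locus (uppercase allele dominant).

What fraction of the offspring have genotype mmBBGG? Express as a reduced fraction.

MmBBGg gametes: MBG×2, MBg×2, mBG×2, mBg×2
MmBbGg gametes: MBG×1, MBg×1, MbG×1, Mbg×1, mBG×1, mBg×1, mbG×1, mbg×1
MmBBGg×MmBbGg grid (8·8=64): MMBBGG=2 MMBBGg=4 MMBBgg=2 MMBbGG=2 MMBbGg=4 MMBbgg=2 MmBBGG=4 MmBBGg=8 MmBBgg=4 MmBbGG=4 MmBbGg=8 MmBbgg=4 mmBBGG=2 mmBBGg=4 mmBBgg=2 mmBbGG=2 mmBbGg=4 mmBbgg=2
mmBBGG hits 2/64; gcd=2; 2÷2/64÷2 = 1/32

P(mmBBGG) = 1/32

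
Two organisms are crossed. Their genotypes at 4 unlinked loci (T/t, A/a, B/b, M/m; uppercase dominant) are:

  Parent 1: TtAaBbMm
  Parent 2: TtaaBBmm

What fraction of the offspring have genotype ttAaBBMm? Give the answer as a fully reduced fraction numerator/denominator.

TtAaBbMm gametes: TABM×1, TABm×1, TAbM×1, TAbm×1, TaBM×1, TaBm×1, TabM×1, Tabm×1, tABM×1, tABm×1, tAbM×1, tAbm×1, taBM×1, taBm×1, tabM×1, tabm×1
TtaaBBmm gametes: TaBm×8, taBm×8
TtAaBbMm×TtaaBBmm grid (16·16=256): TTAaBBMm=8 TTAaBBmm=8 TTAaBbMm=8 TTAaBbmm=8 TTaaBBMm=8 TTaaBBmm=8 TTaaBbMm=8 TTaaBbmm=8 TtAaBBMm=16 TtAaBBmm=16 TtAaBbMm=16 TtAaBbmm=16 TtaaBBMm=16 TtaaBBmm=16 TtaaBbMm=16 TtaaBbmm=16 ttAaBBMm=8 ttAaBBmm=8 ttAaBbMm=8 ttAaBbmm=8 ttaaBBMm=8 ttaaBBmm=8 ttaaBbMm=8 ttaaBbmm=8
ttAaBBMm hits 8/256; gcd=8; 8÷8/256÷8 = 1/32

P(ttAaBBMm) = 1/32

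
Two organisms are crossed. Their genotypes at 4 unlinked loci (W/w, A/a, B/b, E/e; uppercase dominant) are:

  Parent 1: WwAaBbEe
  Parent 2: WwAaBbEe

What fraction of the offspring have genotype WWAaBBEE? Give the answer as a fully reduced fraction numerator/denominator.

WwAaBbEe gametes: WABE×1, WABe×1, WAbE×1, WAbe×1, WaBE×1, WaBe×1, WabE×1, Wabe×1, wABE×1, wABe×1, wAbE×1, wAbe×1, waBE×1, waBe×1, wabE×1, wabe×1
WwAaBbEe gametes: WABE×1, WABe×1, WAbE×1, WAbe×1, WaBE×1, WaBe×1, WabE×1, Wabe×1, wABE×1, wABe×1, wAbE×1, wAbe×1, waBE×1, waBe×1, wabE×1, wabe×1
WwAaBbEe×WwAaBbEe grid (16·16=256): WWAABBEE=1 WWAABBEe=2 WWAABBee=1 WWAABbEE=2 WWAABbEe=4 WWAABbee=2 WWAAbbEE=1 WWAAbbEe=2 WWAAbbee=1 WWAaBBEE=2 WWAaBBEe=4 WWAaBBee=2 WWAaBbEE=4 WWAaBbEe=8 WWAaBbee=4 WWAabbEE=2 WWAabbEe=4 WWAabbee=2 WWaaBBEE=1 WWaaBBEe=2 WWaaBBee=1 WWaaBbEE=2 WWaaBbEe=4 WWaaBbee=2 WWaabbEE=1 WWaabbEe=2 WWaabbee=1 WwAABBEE=2 WwAABBEe=4 WwAABBee=2 WwAABbEE=4 WwAABbEe=8 WwAABbee=4 WwAAbbEE=2 WwAAbbEe=4 WwAAbbee=2 WwAaBBEE=4 WwAaBBEe=8 WwAaBBee=4 WwAaBbEE=8 WwAaBbEe=16 WwAaBbee=8 WwAabbEE=4 WwAabbEe=8 WwAabbee=4 WwaaBBEE=2 WwaaBBEe=4 WwaaBBee=2 WwaaBbEE=4 WwaaBbEe=8 WwaaBbee=4 WwaabbEE=2 WwaabbEe=4 Wwaabbee=2 wwAABBEE=1 wwAABBEe=2 wwAABBee=1 wwAABbEE=2 wwAABbEe=4 wwAABbee=2 wwAAbbEE=1 wwAAbbEe=2 wwAAbbee=1 wwAaBBEE=2 wwAaBBEe=4 wwAaBBee=2 wwAaBbEE=4 wwAaBbEe=8 wwAaBbee=4 wwAabbEE=2 wwAabbEe=4 wwAabbee=2 wwaaBBEE=1 wwaaBBEe=2 wwaaBBee=1 wwaaBbEE=2 wwaaBbEe=4 wwaaBbee=2 wwaabbEE=1 wwaabbEe=2 wwaabbee=1
WWAaBBEE hits 2/256; gcd=2; 2÷2/256÷2 = 1/128

P(WWAaBBEE) = 1/128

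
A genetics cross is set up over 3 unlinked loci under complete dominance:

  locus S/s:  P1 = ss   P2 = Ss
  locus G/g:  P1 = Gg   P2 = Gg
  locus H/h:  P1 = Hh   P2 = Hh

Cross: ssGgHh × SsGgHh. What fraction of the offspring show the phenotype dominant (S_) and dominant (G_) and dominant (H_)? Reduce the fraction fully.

ssGgHh gametes: sGH×2, sGh×2, sgH×2, sgh×2
SsGgHh gametes: SGH×1, SGh×1, SgH×1, Sgh×1, sGH×1, sGh×1, sgH×1, sgh×1
ssGgHh×SsGgHh grid (8·8=64): SsGGHH=2 SsGGHh=4 SsGGhh=2 SsGgHH=4 SsGgHh=8 SsGghh=4 SsggHH=2 SsggHh=4 Ssgghh=2 ssGGHH=2 ssGGHh=4 ssGGhh=2 ssGgHH=4 ssGgHh=8 ssGghh=4 ssggHH=2 ssggHh=4 ssgghh=2
S_ G_ H_ hits 18/64; gcd=2; 18÷2/64÷2 = 9/32

P(S_ G_ H_) = 9/32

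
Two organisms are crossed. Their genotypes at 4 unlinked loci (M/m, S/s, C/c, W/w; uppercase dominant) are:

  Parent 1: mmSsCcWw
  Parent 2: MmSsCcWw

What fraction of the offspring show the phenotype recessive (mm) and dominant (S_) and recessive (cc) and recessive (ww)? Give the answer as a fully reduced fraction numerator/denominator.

mmSsCcWw gametes: mSCW×2, mSCw×2, mScW×2, mScw×2, msCW×2, msCw×2, mscW×2, mscw×2
MmSsCcWw gametes: MSCW×1, MSCw×1, MScW×1, MScw×1, MsCW×1, MsCw×1, MscW×1, Mscw×1, mSCW×1, mSCw×1, mScW×1, mScw×1, msCW×1, msCw×1, mscW×1, mscw×1
mmSsCcWw×MmSsCcWw grid (16·16=256): MmSSCCWW=2 MmSSCCWw=4 MmSSCCww=2 MmSSCcWW=4 MmSSCcWw=8 MmSSCcww=4 MmSSccWW=2 MmSSccWw=4 MmSSccww=2 MmSsCCWW=4 MmSsCCWw=8 MmSsCCww=4 MmSsCcWW=8 MmSsCcWw=16 MmSsCcww=8 MmSsccWW=4 MmSsccWw=8 MmSsccww=4 MmssCCWW=2 MmssCCWw=4 MmssCCww=2 MmssCcWW=4 MmssCcWw=8 MmssCcww=4 MmssccWW=2 MmssccWw=4 Mmssccww=2 mmSSCCWW=2 mmSSCCWw=4 mmSSCCww=2 mmSSCcWW=4 mmSSCcWw=8 mmSSCcww=4 mmSSccWW=2 mmSSccWw=4 mmSSccww=2 mmSsCCWW=4 mmSsCCWw=8 mmSsCCww=4 mmSsCcWW=8 mmSsCcWw=16 mmSsCcww=8 mmSsccWW=4 mmSsccWw=8 mmSsccww=4 mmssCCWW=2 mmssCCWw=4 mmssCCww=2 mmssCcWW=4 mmssCcWw=8 mmssCcww=4 mmssccWW=2 mmssccWw=4 mmssccww=2
mm S_ cc ww hits 6/256; gcd=2; 6÷2/256÷2 = 3/128

P(mm S_ cc ww) = 3/128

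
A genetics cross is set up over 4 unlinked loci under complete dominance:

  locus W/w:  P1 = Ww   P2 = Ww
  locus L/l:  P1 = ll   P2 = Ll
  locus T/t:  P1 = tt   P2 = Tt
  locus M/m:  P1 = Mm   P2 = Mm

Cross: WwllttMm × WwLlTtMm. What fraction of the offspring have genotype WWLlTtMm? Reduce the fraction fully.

P(WWLlTtMm) = 1/32

WwllttMm gametes: WltM×4, Wltm×4, wltM×4, wltm×4
WwLlTtMm gametes: WLTM×1, WLTm×1, WLtM×1, WLtm×1, WlTM×1, WlTm×1, WltM×1, Wltm×1, wLTM×1, wLTm×1, wLtM×1, wLtm×1, wlTM×1, wlTm×1, wltM×1, wltm×1
WwllttMm×WwLlTtMm grid (16·16=256): WWLlTtMM=4 WWLlTtMm=8 WWLlTtmm=4 WWLlttMM=4 WWLlttMm=8 WWLlttmm=4 WWllTtMM=4 WWllTtMm=8 WWllTtmm=4 WWllttMM=4 WWllttMm=8 WWllttmm=4 WwLlTtMM=8 WwLlTtMm=16 WwLlTtmm=8 WwLlttMM=8 WwLlttMm=16 WwLlttmm=8 WwllTtMM=8 WwllTtMm=16 WwllTtmm=8 WwllttMM=8 WwllttMm=16 Wwllttmm=8 wwLlTtMM=4 wwLlTtMm=8 wwLlTtmm=4 wwLlttMM=4 wwLlttMm=8 wwLlttmm=4 wwllTtMM=4 wwllTtMm=8 wwllTtmm=4 wwllttMM=4 wwllttMm=8 wwllttmm=4
WWLlTtMm hits 8/256; gcd=8; 8÷8/256÷8 = 1/32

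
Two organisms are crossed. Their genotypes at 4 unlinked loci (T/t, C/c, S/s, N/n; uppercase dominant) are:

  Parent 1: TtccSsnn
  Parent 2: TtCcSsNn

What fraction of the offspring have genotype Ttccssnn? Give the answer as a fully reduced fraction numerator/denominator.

P(Ttccssnn) = 1/32

TtccSsnn gametes: TcSn×4, Tcsn×4, tcSn×4, tcsn×4
TtCcSsNn gametes: TCSN×1, TCSn×1, TCsN×1, TCsn×1, TcSN×1, TcSn×1, TcsN×1, Tcsn×1, tCSN×1, tCSn×1, tCsN×1, tCsn×1, tcSN×1, tcSn×1, tcsN×1, tcsn×1
TtccSsnn×TtCcSsNn grid (16·16=256): TTCcSSNn=4 TTCcSSnn=4 TTCcSsNn=8 TTCcSsnn=8 TTCcssNn=4 TTCcssnn=4 TTccSSNn=4 TTccSSnn=4 TTccSsNn=8 TTccSsnn=8 TTccssNn=4 TTccssnn=4 TtCcSSNn=8 TtCcSSnn=8 TtCcSsNn=16 TtCcSsnn=16 TtCcssNn=8 TtCcssnn=8 TtccSSNn=8 TtccSSnn=8 TtccSsNn=16 TtccSsnn=16 TtccssNn=8 Ttccssnn=8 ttCcSSNn=4 ttCcSSnn=4 ttCcSsNn=8 ttCcSsnn=8 ttCcssNn=4 ttCcssnn=4 ttccSSNn=4 ttccSSnn=4 ttccSsNn=8 ttccSsnn=8 ttccssNn=4 ttccssnn=4
Ttccssnn hits 8/256; gcd=8; 8÷8/256÷8 = 1/32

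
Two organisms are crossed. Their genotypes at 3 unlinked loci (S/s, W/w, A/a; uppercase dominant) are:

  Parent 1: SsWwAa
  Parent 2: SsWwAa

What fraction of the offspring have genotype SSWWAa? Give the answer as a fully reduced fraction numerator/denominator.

SsWwAa gametes: SWA×1, SWa×1, SwA×1, Swa×1, sWA×1, sWa×1, swA×1, swa×1
SsWwAa gametes: SWA×1, SWa×1, SwA×1, Swa×1, sWA×1, sWa×1, swA×1, swa×1
SsWwAa×SsWwAa grid (8·8=64): SSWWAA=1 SSWWAa=2 SSWWaa=1 SSWwAA=2 SSWwAa=4 SSWwaa=2 SSwwAA=1 SSwwAa=2 SSwwaa=1 SsWWAA=2 SsWWAa=4 SsWWaa=2 SsWwAA=4 SsWwAa=8 SsWwaa=4 SswwAA=2 SswwAa=4 Sswwaa=2 ssWWAA=1 ssWWAa=2 ssWWaa=1 ssWwAA=2 ssWwAa=4 ssWwaa=2 sswwAA=1 sswwAa=2 sswwaa=1
SSWWAa hits 2/64; gcd=2; 2÷2/64÷2 = 1/32

P(SSWWAa) = 1/32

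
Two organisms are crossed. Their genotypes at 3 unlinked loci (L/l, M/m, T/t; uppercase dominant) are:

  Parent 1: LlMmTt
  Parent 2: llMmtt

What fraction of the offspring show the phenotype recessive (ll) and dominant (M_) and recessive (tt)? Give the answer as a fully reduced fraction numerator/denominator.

LlMmTt gametes: LMT×1, LMt×1, LmT×1, Lmt×1, lMT×1, lMt×1, lmT×1, lmt×1
llMmtt gametes: lMt×4, lmt×4
LlMmTt×llMmtt grid (8·8=64): LlMMTt=4 LlMMtt=4 LlMmTt=8 LlMmtt=8 LlmmTt=4 Llmmtt=4 llMMTt=4 llMMtt=4 llMmTt=8 llMmtt=8 llmmTt=4 llmmtt=4
ll M_ tt hits 12/64; gcd=4; 12÷4/64÷4 = 3/16

P(ll M_ tt) = 3/16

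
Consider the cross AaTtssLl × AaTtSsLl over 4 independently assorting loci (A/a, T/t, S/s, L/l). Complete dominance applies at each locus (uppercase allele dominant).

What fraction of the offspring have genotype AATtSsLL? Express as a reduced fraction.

AaTtssLl gametes: ATsL×2, ATsl×2, AtsL×2, Atsl×2, aTsL×2, aTsl×2, atsL×2, atsl×2
AaTtSsLl gametes: ATSL×1, ATSl×1, ATsL×1, ATsl×1, AtSL×1, AtSl×1, AtsL×1, Atsl×1, aTSL×1, aTSl×1, aTsL×1, aTsl×1, atSL×1, atSl×1, atsL×1, atsl×1
AaTtssLl×AaTtSsLl grid (16·16=256): AATTSsLL=2 AATTSsLl=4 AATTSsll=2 AATTssLL=2 AATTssLl=4 AATTssll=2 AATtSsLL=4 AATtSsLl=8 AATtSsll=4 AATtssLL=4 AATtssLl=8 AATtssll=4 AAttSsLL=2 AAttSsLl=4 AAttSsll=2 AAttssLL=2 AAttssLl=4 AAttssll=2 AaTTSsLL=4 AaTTSsLl=8 AaTTSsll=4 AaTTssLL=4 AaTTssLl=8 AaTTssll=4 AaTtSsLL=8 AaTtSsLl=16 AaTtSsll=8 AaTtssLL=8 AaTtssLl=16 AaTtssll=8 AattSsLL=4 AattSsLl=8 AattSsll=4 AattssLL=4 AattssLl=8 Aattssll=4 aaTTSsLL=2 aaTTSsLl=4 aaTTSsll=2 aaTTssLL=2 aaTTssLl=4 aaTTssll=2 aaTtSsLL=4 aaTtSsLl=8 aaTtSsll=4 aaTtssLL=4 aaTtssLl=8 aaTtssll=4 aattSsLL=2 aattSsLl=4 aattSsll=2 aattssLL=2 aattssLl=4 aattssll=2
AATtSsLL hits 4/256; gcd=4; 4÷4/256÷4 = 1/64

P(AATtSsLL) = 1/64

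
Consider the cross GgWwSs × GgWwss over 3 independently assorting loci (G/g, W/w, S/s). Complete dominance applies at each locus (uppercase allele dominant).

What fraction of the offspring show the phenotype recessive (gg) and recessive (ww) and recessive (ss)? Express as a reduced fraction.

GgWwSs gametes: GWS×1, GWs×1, GwS×1, Gws×1, gWS×1, gWs×1, gwS×1, gws×1
GgWwss gametes: GWs×2, Gws×2, gWs×2, gws×2
GgWwSs×GgWwss grid (8·8=64): GGWWSs=2 GGWWss=2 GGWwSs=4 GGWwss=4 GGwwSs=2 GGwwss=2 GgWWSs=4 GgWWss=4 GgWwSs=8 GgWwss=8 GgwwSs=4 Ggwwss=4 ggWWSs=2 ggWWss=2 ggWwSs=4 ggWwss=4 ggwwSs=2 ggwwss=2
gg ww ss hits 2/64; gcd=2; 2÷2/64÷2 = 1/32

P(gg ww ss) = 1/32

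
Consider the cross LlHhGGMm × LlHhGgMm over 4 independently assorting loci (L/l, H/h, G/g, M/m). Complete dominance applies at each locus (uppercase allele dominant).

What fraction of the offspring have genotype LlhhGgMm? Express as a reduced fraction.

LlHhGGMm gametes: LHGM×2, LHGm×2, LhGM×2, LhGm×2, lHGM×2, lHGm×2, lhGM×2, lhGm×2
LlHhGgMm gametes: LHGM×1, LHGm×1, LHgM×1, LHgm×1, LhGM×1, LhGm×1, LhgM×1, Lhgm×1, lHGM×1, lHGm×1, lHgM×1, lHgm×1, lhGM×1, lhGm×1, lhgM×1, lhgm×1
LlHhGGMm×LlHhGgMm grid (16·16=256): LLHHGGMM=2 LLHHGGMm=4 LLHHGGmm=2 LLHHGgMM=2 LLHHGgMm=4 LLHHGgmm=2 LLHhGGMM=4 LLHhGGMm=8 LLHhGGmm=4 LLHhGgMM=4 LLHhGgMm=8 LLHhGgmm=4 LLhhGGMM=2 LLhhGGMm=4 LLhhGGmm=2 LLhhGgMM=2 LLhhGgMm=4 LLhhGgmm=2 LlHHGGMM=4 LlHHGGMm=8 LlHHGGmm=4 LlHHGgMM=4 LlHHGgMm=8 LlHHGgmm=4 LlHhGGMM=8 LlHhGGMm=16 LlHhGGmm=8 LlHhGgMM=8 LlHhGgMm=16 LlHhGgmm=8 LlhhGGMM=4 LlhhGGMm=8 LlhhGGmm=4 LlhhGgMM=4 LlhhGgMm=8 LlhhGgmm=4 llHHGGMM=2 llHHGGMm=4 llHHGGmm=2 llHHGgMM=2 llHHGgMm=4 llHHGgmm=2 llHhGGMM=4 llHhGGMm=8 llHhGGmm=4 llHhGgMM=4 llHhGgMm=8 llHhGgmm=4 llhhGGMM=2 llhhGGMm=4 llhhGGmm=2 llhhGgMM=2 llhhGgMm=4 llhhGgmm=2
LlhhGgMm hits 8/256; gcd=8; 8÷8/256÷8 = 1/32

P(LlhhGgMm) = 1/32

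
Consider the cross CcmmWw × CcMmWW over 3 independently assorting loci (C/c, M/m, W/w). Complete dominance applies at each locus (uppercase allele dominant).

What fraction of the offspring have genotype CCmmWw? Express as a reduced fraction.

CcmmWw gametes: CmW×2, Cmw×2, cmW×2, cmw×2
CcMmWW gametes: CMW×2, CmW×2, cMW×2, cmW×2
CcmmWw×CcMmWW grid (8·8=64): CCMmWW=4 CCMmWw=4 CCmmWW=4 CCmmWw=4 CcMmWW=8 CcMmWw=8 CcmmWW=8 CcmmWw=8 ccMmWW=4 ccMmWw=4 ccmmWW=4 ccmmWw=4
CCmmWw hits 4/64; gcd=4; 4÷4/64÷4 = 1/16

P(CCmmWw) = 1/16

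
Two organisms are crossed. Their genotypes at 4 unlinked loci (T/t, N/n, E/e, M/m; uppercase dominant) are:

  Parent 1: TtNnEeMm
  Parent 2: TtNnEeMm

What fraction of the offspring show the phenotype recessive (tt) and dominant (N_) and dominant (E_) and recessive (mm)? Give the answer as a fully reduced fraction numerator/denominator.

P(tt N_ E_ mm) = 9/256

TtNnEeMm gametes: TNEM×1, TNEm×1, TNeM×1, TNem×1, TnEM×1, TnEm×1, TneM×1, Tnem×1, tNEM×1, tNEm×1, tNeM×1, tNem×1, tnEM×1, tnEm×1, tneM×1, tnem×1
TtNnEeMm gametes: TNEM×1, TNEm×1, TNeM×1, TNem×1, TnEM×1, TnEm×1, TneM×1, Tnem×1, tNEM×1, tNEm×1, tNeM×1, tNem×1, tnEM×1, tnEm×1, tneM×1, tnem×1
TtNnEeMm×TtNnEeMm grid (16·16=256): TTNNEEMM=1 TTNNEEMm=2 TTNNEEmm=1 TTNNEeMM=2 TTNNEeMm=4 TTNNEemm=2 TTNNeeMM=1 TTNNeeMm=2 TTNNeemm=1 TTNnEEMM=2 TTNnEEMm=4 TTNnEEmm=2 TTNnEeMM=4 TTNnEeMm=8 TTNnEemm=4 TTNneeMM=2 TTNneeMm=4 TTNneemm=2 TTnnEEMM=1 TTnnEEMm=2 TTnnEEmm=1 TTnnEeMM=2 TTnnEeMm=4 TTnnEemm=2 TTnneeMM=1 TTnneeMm=2 TTnneemm=1 TtNNEEMM=2 TtNNEEMm=4 TtNNEEmm=2 TtNNEeMM=4 TtNNEeMm=8 TtNNEemm=4 TtNNeeMM=2 TtNNeeMm=4 TtNNeemm=2 TtNnEEMM=4 TtNnEEMm=8 TtNnEEmm=4 TtNnEeMM=8 TtNnEeMm=16 TtNnEemm=8 TtNneeMM=4 TtNneeMm=8 TtNneemm=4 TtnnEEMM=2 TtnnEEMm=4 TtnnEEmm=2 TtnnEeMM=4 TtnnEeMm=8 TtnnEemm=4 TtnneeMM=2 TtnneeMm=4 Ttnneemm=2 ttNNEEMM=1 ttNNEEMm=2 ttNNEEmm=1 ttNNEeMM=2 ttNNEeMm=4 ttNNEemm=2 ttNNeeMM=1 ttNNeeMm=2 ttNNeemm=1 ttNnEEMM=2 ttNnEEMm=4 ttNnEEmm=2 ttNnEeMM=4 ttNnEeMm=8 ttNnEemm=4 ttNneeMM=2 ttNneeMm=4 ttNneemm=2 ttnnEEMM=1 ttnnEEMm=2 ttnnEEmm=1 ttnnEeMM=2 ttnnEeMm=4 ttnnEemm=2 ttnneeMM=1 ttnneeMm=2 ttnneemm=1
tt N_ E_ mm hits 9/256; gcd=1; 9÷1/256÷1 = 9/256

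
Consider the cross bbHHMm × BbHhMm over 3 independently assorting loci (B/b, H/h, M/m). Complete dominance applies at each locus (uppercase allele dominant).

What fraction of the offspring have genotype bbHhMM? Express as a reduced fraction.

P(bbHhMM) = 1/16

bbHHMm gametes: bHM×4, bHm×4
BbHhMm gametes: BHM×1, BHm×1, BhM×1, Bhm×1, bHM×1, bHm×1, bhM×1, bhm×1
bbHHMm×BbHhMm grid (8·8=64): BbHHMM=4 BbHHMm=8 BbHHmm=4 BbHhMM=4 BbHhMm=8 BbHhmm=4 bbHHMM=4 bbHHMm=8 bbHHmm=4 bbHhMM=4 bbHhMm=8 bbHhmm=4
bbHhMM hits 4/64; gcd=4; 4÷4/64÷4 = 1/16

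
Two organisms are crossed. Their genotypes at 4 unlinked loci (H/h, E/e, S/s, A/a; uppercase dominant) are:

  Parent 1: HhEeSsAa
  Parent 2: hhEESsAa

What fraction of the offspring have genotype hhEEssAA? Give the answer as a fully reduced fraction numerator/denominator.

HhEeSsAa gametes: HESA×1, HESa×1, HEsA×1, HEsa×1, HeSA×1, HeSa×1, HesA×1, Hesa×1, hESA×1, hESa×1, hEsA×1, hEsa×1, heSA×1, heSa×1, hesA×1, hesa×1
hhEESsAa gametes: hESA×4, hESa×4, hEsA×4, hEsa×4
HhEeSsAa×hhEESsAa grid (16·16=256): HhEESSAA=4 HhEESSAa=8 HhEESSaa=4 HhEESsAA=8 HhEESsAa=16 HhEESsaa=8 HhEEssAA=4 HhEEssAa=8 HhEEssaa=4 HhEeSSAA=4 HhEeSSAa=8 HhEeSSaa=4 HhEeSsAA=8 HhEeSsAa=16 HhEeSsaa=8 HhEessAA=4 HhEessAa=8 HhEessaa=4 hhEESSAA=4 hhEESSAa=8 hhEESSaa=4 hhEESsAA=8 hhEESsAa=16 hhEESsaa=8 hhEEssAA=4 hhEEssAa=8 hhEEssaa=4 hhEeSSAA=4 hhEeSSAa=8 hhEeSSaa=4 hhEeSsAA=8 hhEeSsAa=16 hhEeSsaa=8 hhEessAA=4 hhEessAa=8 hhEessaa=4
hhEEssAA hits 4/256; gcd=4; 4÷4/256÷4 = 1/64

P(hhEEssAA) = 1/64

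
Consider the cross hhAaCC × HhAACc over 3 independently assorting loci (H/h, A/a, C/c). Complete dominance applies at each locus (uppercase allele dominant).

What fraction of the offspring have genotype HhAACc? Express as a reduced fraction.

P(HhAACc) = 1/8

hhAaCC gametes: hAC×4, haC×4
HhAACc gametes: HAC×2, HAc×2, hAC×2, hAc×2
hhAaCC×HhAACc grid (8·8=64): HhAACC=8 HhAACc=8 HhAaCC=8 HhAaCc=8 hhAACC=8 hhAACc=8 hhAaCC=8 hhAaCc=8
HhAACc hits 8/64; gcd=8; 8÷8/64÷8 = 1/8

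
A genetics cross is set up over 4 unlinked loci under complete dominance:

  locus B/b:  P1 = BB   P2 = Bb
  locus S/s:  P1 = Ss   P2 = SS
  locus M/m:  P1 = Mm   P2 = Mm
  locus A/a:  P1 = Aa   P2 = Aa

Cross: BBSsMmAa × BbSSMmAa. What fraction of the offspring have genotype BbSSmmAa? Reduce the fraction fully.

P(BbSSmmAa) = 1/32

BBSsMmAa gametes: BSMA×2, BSMa×2, BSmA×2, BSma×2, BsMA×2, BsMa×2, BsmA×2, Bsma×2
BbSSMmAa gametes: BSMA×2, BSMa×2, BSmA×2, BSma×2, bSMA×2, bSMa×2, bSmA×2, bSma×2
BBSsMmAa×BbSSMmAa grid (16·16=256): BBSSMMAA=4 BBSSMMAa=8 BBSSMMaa=4 BBSSMmAA=8 BBSSMmAa=16 BBSSMmaa=8 BBSSmmAA=4 BBSSmmAa=8 BBSSmmaa=4 BBSsMMAA=4 BBSsMMAa=8 BBSsMMaa=4 BBSsMmAA=8 BBSsMmAa=16 BBSsMmaa=8 BBSsmmAA=4 BBSsmmAa=8 BBSsmmaa=4 BbSSMMAA=4 BbSSMMAa=8 BbSSMMaa=4 BbSSMmAA=8 BbSSMmAa=16 BbSSMmaa=8 BbSSmmAA=4 BbSSmmAa=8 BbSSmmaa=4 BbSsMMAA=4 BbSsMMAa=8 BbSsMMaa=4 BbSsMmAA=8 BbSsMmAa=16 BbSsMmaa=8 BbSsmmAA=4 BbSsmmAa=8 BbSsmmaa=4
BbSSmmAa hits 8/256; gcd=8; 8÷8/256÷8 = 1/32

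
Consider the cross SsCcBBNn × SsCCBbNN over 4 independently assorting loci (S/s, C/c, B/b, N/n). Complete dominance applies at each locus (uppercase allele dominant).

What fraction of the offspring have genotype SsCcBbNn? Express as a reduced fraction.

P(SsCcBbNn) = 1/16

SsCcBBNn gametes: SCBN×2, SCBn×2, ScBN×2, ScBn×2, sCBN×2, sCBn×2, scBN×2, scBn×2
SsCCBbNN gametes: SCBN×4, SCbN×4, sCBN×4, sCbN×4
SsCcBBNn×SsCCBbNN grid (16·16=256): SSCCBBNN=8 SSCCBBNn=8 SSCCBbNN=8 SSCCBbNn=8 SSCcBBNN=8 SSCcBBNn=8 SSCcBbNN=8 SSCcBbNn=8 SsCCBBNN=16 SsCCBBNn=16 SsCCBbNN=16 SsCCBbNn=16 SsCcBBNN=16 SsCcBBNn=16 SsCcBbNN=16 SsCcBbNn=16 ssCCBBNN=8 ssCCBBNn=8 ssCCBbNN=8 ssCCBbNn=8 ssCcBBNN=8 ssCcBBNn=8 ssCcBbNN=8 ssCcBbNn=8
SsCcBbNn hits 16/256; gcd=16; 16÷16/256÷16 = 1/16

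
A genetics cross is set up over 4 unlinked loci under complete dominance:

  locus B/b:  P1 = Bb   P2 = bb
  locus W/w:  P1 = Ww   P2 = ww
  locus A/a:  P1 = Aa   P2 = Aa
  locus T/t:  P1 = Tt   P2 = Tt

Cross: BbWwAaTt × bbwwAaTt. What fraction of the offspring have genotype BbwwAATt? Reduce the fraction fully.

BbWwAaTt gametes: BWAT×1, BWAt×1, BWaT×1, BWat×1, BwAT×1, BwAt×1, BwaT×1, Bwat×1, bWAT×1, bWAt×1, bWaT×1, bWat×1, bwAT×1, bwAt×1, bwaT×1, bwat×1
bbwwAaTt gametes: bwAT×4, bwAt×4, bwaT×4, bwat×4
BbWwAaTt×bbwwAaTt grid (16·16=256): BbWwAATT=4 BbWwAATt=8 BbWwAAtt=4 BbWwAaTT=8 BbWwAaTt=16 BbWwAatt=8 BbWwaaTT=4 BbWwaaTt=8 BbWwaatt=4 BbwwAATT=4 BbwwAATt=8 BbwwAAtt=4 BbwwAaTT=8 BbwwAaTt=16 BbwwAatt=8 BbwwaaTT=4 BbwwaaTt=8 Bbwwaatt=4 bbWwAATT=4 bbWwAATt=8 bbWwAAtt=4 bbWwAaTT=8 bbWwAaTt=16 bbWwAatt=8 bbWwaaTT=4 bbWwaaTt=8 bbWwaatt=4 bbwwAATT=4 bbwwAATt=8 bbwwAAtt=4 bbwwAaTT=8 bbwwAaTt=16 bbwwAatt=8 bbwwaaTT=4 bbwwaaTt=8 bbwwaatt=4
BbwwAATt hits 8/256; gcd=8; 8÷8/256÷8 = 1/32

P(BbwwAATt) = 1/32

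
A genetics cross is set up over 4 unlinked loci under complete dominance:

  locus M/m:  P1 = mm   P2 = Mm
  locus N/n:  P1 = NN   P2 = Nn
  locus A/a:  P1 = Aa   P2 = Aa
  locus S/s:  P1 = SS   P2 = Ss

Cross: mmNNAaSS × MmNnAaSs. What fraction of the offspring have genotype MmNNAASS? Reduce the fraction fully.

P(MmNNAASS) = 1/32

mmNNAaSS gametes: mNAS×8, mNaS×8
MmNnAaSs gametes: MNAS×1, MNAs×1, MNaS×1, MNas×1, MnAS×1, MnAs×1, MnaS×1, Mnas×1, mNAS×1, mNAs×1, mNaS×1, mNas×1, mnAS×1, mnAs×1, mnaS×1, mnas×1
mmNNAaSS×MmNnAaSs grid (16·16=256): MmNNAASS=8 MmNNAASs=8 MmNNAaSS=16 MmNNAaSs=16 MmNNaaSS=8 MmNNaaSs=8 MmNnAASS=8 MmNnAASs=8 MmNnAaSS=16 MmNnAaSs=16 MmNnaaSS=8 MmNnaaSs=8 mmNNAASS=8 mmNNAASs=8 mmNNAaSS=16 mmNNAaSs=16 mmNNaaSS=8 mmNNaaSs=8 mmNnAASS=8 mmNnAASs=8 mmNnAaSS=16 mmNnAaSs=16 mmNnaaSS=8 mmNnaaSs=8
MmNNAASS hits 8/256; gcd=8; 8÷8/256÷8 = 1/32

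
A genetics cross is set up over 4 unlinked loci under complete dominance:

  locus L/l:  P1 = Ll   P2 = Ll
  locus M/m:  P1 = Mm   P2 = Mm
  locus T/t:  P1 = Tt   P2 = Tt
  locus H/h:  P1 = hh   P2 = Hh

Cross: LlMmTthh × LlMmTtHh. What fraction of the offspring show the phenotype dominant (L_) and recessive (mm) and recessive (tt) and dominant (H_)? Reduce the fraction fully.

P(L_ mm tt H_) = 3/128

LlMmTthh gametes: LMTh×2, LMth×2, LmTh×2, Lmth×2, lMTh×2, lMth×2, lmTh×2, lmth×2
LlMmTtHh gametes: LMTH×1, LMTh×1, LMtH×1, LMth×1, LmTH×1, LmTh×1, LmtH×1, Lmth×1, lMTH×1, lMTh×1, lMtH×1, lMth×1, lmTH×1, lmTh×1, lmtH×1, lmth×1
LlMmTthh×LlMmTtHh grid (16·16=256): LLMMTTHh=2 LLMMTThh=2 LLMMTtHh=4 LLMMTthh=4 LLMMttHh=2 LLMMtthh=2 LLMmTTHh=4 LLMmTThh=4 LLMmTtHh=8 LLMmTthh=8 LLMmttHh=4 LLMmtthh=4 LLmmTTHh=2 LLmmTThh=2 LLmmTtHh=4 LLmmTthh=4 LLmmttHh=2 LLmmtthh=2 LlMMTTHh=4 LlMMTThh=4 LlMMTtHh=8 LlMMTthh=8 LlMMttHh=4 LlMMtthh=4 LlMmTTHh=8 LlMmTThh=8 LlMmTtHh=16 LlMmTthh=16 LlMmttHh=8 LlMmtthh=8 LlmmTTHh=4 LlmmTThh=4 LlmmTtHh=8 LlmmTthh=8 LlmmttHh=4 Llmmtthh=4 llMMTTHh=2 llMMTThh=2 llMMTtHh=4 llMMTthh=4 llMMttHh=2 llMMtthh=2 llMmTTHh=4 llMmTThh=4 llMmTtHh=8 llMmTthh=8 llMmttHh=4 llMmtthh=4 llmmTTHh=2 llmmTThh=2 llmmTtHh=4 llmmTthh=4 llmmttHh=2 llmmtthh=2
L_ mm tt H_ hits 6/256; gcd=2; 6÷2/256÷2 = 3/128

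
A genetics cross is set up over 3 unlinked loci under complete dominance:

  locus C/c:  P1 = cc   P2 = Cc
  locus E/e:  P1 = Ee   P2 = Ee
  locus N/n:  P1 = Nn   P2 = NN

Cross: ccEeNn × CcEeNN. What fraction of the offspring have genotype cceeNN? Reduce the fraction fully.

P(cceeNN) = 1/16

ccEeNn gametes: cEN×2, cEn×2, ceN×2, cen×2
CcEeNN gametes: CEN×2, CeN×2, cEN×2, ceN×2
ccEeNn×CcEeNN grid (8·8=64): CcEENN=4 CcEENn=4 CcEeNN=8 CcEeNn=8 CceeNN=4 CceeNn=4 ccEENN=4 ccEENn=4 ccEeNN=8 ccEeNn=8 cceeNN=4 cceeNn=4
cceeNN hits 4/64; gcd=4; 4÷4/64÷4 = 1/16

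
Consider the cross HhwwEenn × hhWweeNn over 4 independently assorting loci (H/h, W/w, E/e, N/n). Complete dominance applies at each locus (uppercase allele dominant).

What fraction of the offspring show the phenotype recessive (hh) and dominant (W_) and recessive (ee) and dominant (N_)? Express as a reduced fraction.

P(hh W_ ee N_) = 1/16

HhwwEenn gametes: HwEn×4, Hwen×4, hwEn×4, hwen×4
hhWweeNn gametes: hWeN×4, hWen×4, hweN×4, hwen×4
HhwwEenn×hhWweeNn grid (16·16=256): HhWwEeNn=16 HhWwEenn=16 HhWweeNn=16 HhWweenn=16 HhwwEeNn=16 HhwwEenn=16 HhwweeNn=16 Hhwweenn=16 hhWwEeNn=16 hhWwEenn=16 hhWweeNn=16 hhWweenn=16 hhwwEeNn=16 hhwwEenn=16 hhwweeNn=16 hhwweenn=16
hh W_ ee N_ hits 16/256; gcd=16; 16÷16/256÷16 = 1/16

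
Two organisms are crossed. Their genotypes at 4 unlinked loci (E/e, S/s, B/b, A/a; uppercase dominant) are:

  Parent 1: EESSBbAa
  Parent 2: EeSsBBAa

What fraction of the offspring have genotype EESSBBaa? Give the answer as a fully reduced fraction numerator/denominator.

P(EESSBBaa) = 1/32

EESSBbAa gametes: ESBA×4, ESBa×4, ESbA×4, ESba×4
EeSsBBAa gametes: ESBA×2, ESBa×2, EsBA×2, EsBa×2, eSBA×2, eSBa×2, esBA×2, esBa×2
EESSBbAa×EeSsBBAa grid (16·16=256): EESSBBAA=8 EESSBBAa=16 EESSBBaa=8 EESSBbAA=8 EESSBbAa=16 EESSBbaa=8 EESsBBAA=8 EESsBBAa=16 EESsBBaa=8 EESsBbAA=8 EESsBbAa=16 EESsBbaa=8 EeSSBBAA=8 EeSSBBAa=16 EeSSBBaa=8 EeSSBbAA=8 EeSSBbAa=16 EeSSBbaa=8 EeSsBBAA=8 EeSsBBAa=16 EeSsBBaa=8 EeSsBbAA=8 EeSsBbAa=16 EeSsBbaa=8
EESSBBaa hits 8/256; gcd=8; 8÷8/256÷8 = 1/32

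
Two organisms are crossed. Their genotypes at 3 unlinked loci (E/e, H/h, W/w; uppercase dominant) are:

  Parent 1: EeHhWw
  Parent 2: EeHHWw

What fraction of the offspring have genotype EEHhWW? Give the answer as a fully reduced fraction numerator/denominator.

EeHhWw gametes: EHW×1, EHw×1, EhW×1, Ehw×1, eHW×1, eHw×1, ehW×1, ehw×1
EeHHWw gametes: EHW×2, EHw×2, eHW×2, eHw×2
EeHhWw×EeHHWw grid (8·8=64): EEHHWW=2 EEHHWw=4 EEHHww=2 EEHhWW=2 EEHhWw=4 EEHhww=2 EeHHWW=4 EeHHWw=8 EeHHww=4 EeHhWW=4 EeHhWw=8 EeHhww=4 eeHHWW=2 eeHHWw=4 eeHHww=2 eeHhWW=2 eeHhWw=4 eeHhww=2
EEHhWW hits 2/64; gcd=2; 2÷2/64÷2 = 1/32

P(EEHhWW) = 1/32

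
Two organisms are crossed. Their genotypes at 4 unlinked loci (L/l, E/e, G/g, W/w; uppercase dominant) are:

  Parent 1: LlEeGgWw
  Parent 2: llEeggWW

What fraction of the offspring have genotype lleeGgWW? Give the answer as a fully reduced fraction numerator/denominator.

LlEeGgWw gametes: LEGW×1, LEGw×1, LEgW×1, LEgw×1, LeGW×1, LeGw×1, LegW×1, Legw×1, lEGW×1, lEGw×1, lEgW×1, lEgw×1, leGW×1, leGw×1, legW×1, legw×1
llEeggWW gametes: lEgW×8, legW×8
LlEeGgWw×llEeggWW grid (16·16=256): LlEEGgWW=8 LlEEGgWw=8 LlEEggWW=8 LlEEggWw=8 LlEeGgWW=16 LlEeGgWw=16 LlEeggWW=16 LlEeggWw=16 LleeGgWW=8 LleeGgWw=8 LleeggWW=8 LleeggWw=8 llEEGgWW=8 llEEGgWw=8 llEEggWW=8 llEEggWw=8 llEeGgWW=16 llEeGgWw=16 llEeggWW=16 llEeggWw=16 lleeGgWW=8 lleeGgWw=8 lleeggWW=8 lleeggWw=8
lleeGgWW hits 8/256; gcd=8; 8÷8/256÷8 = 1/32

P(lleeGgWW) = 1/32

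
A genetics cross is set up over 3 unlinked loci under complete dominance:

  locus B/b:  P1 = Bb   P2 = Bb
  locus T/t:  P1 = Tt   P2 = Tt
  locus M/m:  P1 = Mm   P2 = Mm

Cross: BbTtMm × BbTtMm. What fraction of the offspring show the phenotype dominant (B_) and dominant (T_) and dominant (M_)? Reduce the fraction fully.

P(B_ T_ M_) = 27/64

BbTtMm gametes: BTM×1, BTm×1, BtM×1, Btm×1, bTM×1, bTm×1, btM×1, btm×1
BbTtMm gametes: BTM×1, BTm×1, BtM×1, Btm×1, bTM×1, bTm×1, btM×1, btm×1
BbTtMm×BbTtMm grid (8·8=64): BBTTMM=1 BBTTMm=2 BBTTmm=1 BBTtMM=2 BBTtMm=4 BBTtmm=2 BBttMM=1 BBttMm=2 BBttmm=1 BbTTMM=2 BbTTMm=4 BbTTmm=2 BbTtMM=4 BbTtMm=8 BbTtmm=4 BbttMM=2 BbttMm=4 Bbttmm=2 bbTTMM=1 bbTTMm=2 bbTTmm=1 bbTtMM=2 bbTtMm=4 bbTtmm=2 bbttMM=1 bbttMm=2 bbttmm=1
B_ T_ M_ hits 27/64; gcd=1; 27÷1/64÷1 = 27/64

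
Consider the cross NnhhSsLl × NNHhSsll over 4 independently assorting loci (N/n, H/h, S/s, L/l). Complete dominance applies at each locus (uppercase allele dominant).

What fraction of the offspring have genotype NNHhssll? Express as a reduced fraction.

NnhhSsLl gametes: NhSL×2, NhSl×2, NhsL×2, Nhsl×2, nhSL×2, nhSl×2, nhsL×2, nhsl×2
NNHhSsll gametes: NHSl×4, NHsl×4, NhSl×4, Nhsl×4
NnhhSsLl×NNHhSsll grid (16·16=256): NNHhSSLl=8 NNHhSSll=8 NNHhSsLl=16 NNHhSsll=16 NNHhssLl=8 NNHhssll=8 NNhhSSLl=8 NNhhSSll=8 NNhhSsLl=16 NNhhSsll=16 NNhhssLl=8 NNhhssll=8 NnHhSSLl=8 NnHhSSll=8 NnHhSsLl=16 NnHhSsll=16 NnHhssLl=8 NnHhssll=8 NnhhSSLl=8 NnhhSSll=8 NnhhSsLl=16 NnhhSsll=16 NnhhssLl=8 Nnhhssll=8
NNHhssll hits 8/256; gcd=8; 8÷8/256÷8 = 1/32

P(NNHhssll) = 1/32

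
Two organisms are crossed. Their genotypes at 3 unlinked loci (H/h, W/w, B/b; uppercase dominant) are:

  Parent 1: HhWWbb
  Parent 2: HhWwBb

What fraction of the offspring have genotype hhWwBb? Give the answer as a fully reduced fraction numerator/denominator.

HhWWbb gametes: HWb×4, hWb×4
HhWwBb gametes: HWB×1, HWb×1, HwB×1, Hwb×1, hWB×1, hWb×1, hwB×1, hwb×1
HhWWbb×HhWwBb grid (8·8=64): HHWWBb=4 HHWWbb=4 HHWwBb=4 HHWwbb=4 HhWWBb=8 HhWWbb=8 HhWwBb=8 HhWwbb=8 hhWWBb=4 hhWWbb=4 hhWwBb=4 hhWwbb=4
hhWwBb hits 4/64; gcd=4; 4÷4/64÷4 = 1/16

P(hhWwBb) = 1/16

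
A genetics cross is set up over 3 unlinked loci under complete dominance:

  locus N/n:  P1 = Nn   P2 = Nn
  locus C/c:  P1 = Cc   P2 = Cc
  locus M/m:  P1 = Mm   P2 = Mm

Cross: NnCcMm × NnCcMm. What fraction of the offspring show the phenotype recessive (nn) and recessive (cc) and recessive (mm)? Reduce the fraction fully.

NnCcMm gametes: NCM×1, NCm×1, NcM×1, Ncm×1, nCM×1, nCm×1, ncM×1, ncm×1
NnCcMm gametes: NCM×1, NCm×1, NcM×1, Ncm×1, nCM×1, nCm×1, ncM×1, ncm×1
NnCcMm×NnCcMm grid (8·8=64): NNCCMM=1 NNCCMm=2 NNCCmm=1 NNCcMM=2 NNCcMm=4 NNCcmm=2 NNccMM=1 NNccMm=2 NNccmm=1 NnCCMM=2 NnCCMm=4 NnCCmm=2 NnCcMM=4 NnCcMm=8 NnCcmm=4 NnccMM=2 NnccMm=4 Nnccmm=2 nnCCMM=1 nnCCMm=2 nnCCmm=1 nnCcMM=2 nnCcMm=4 nnCcmm=2 nnccMM=1 nnccMm=2 nnccmm=1
nn cc mm hits 1/64; gcd=1; 1÷1/64÷1 = 1/64

P(nn cc mm) = 1/64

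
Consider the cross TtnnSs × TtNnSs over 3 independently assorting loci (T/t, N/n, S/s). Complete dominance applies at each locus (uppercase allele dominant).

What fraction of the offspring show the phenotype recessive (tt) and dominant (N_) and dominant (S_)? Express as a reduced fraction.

TtnnSs gametes: TnS×2, Tns×2, tnS×2, tns×2
TtNnSs gametes: TNS×1, TNs×1, TnS×1, Tns×1, tNS×1, tNs×1, tnS×1, tns×1
TtnnSs×TtNnSs grid (8·8=64): TTNnSS=2 TTNnSs=4 TTNnss=2 TTnnSS=2 TTnnSs=4 TTnnss=2 TtNnSS=4 TtNnSs=8 TtNnss=4 TtnnSS=4 TtnnSs=8 Ttnnss=4 ttNnSS=2 ttNnSs=4 ttNnss=2 ttnnSS=2 ttnnSs=4 ttnnss=2
tt N_ S_ hits 6/64; gcd=2; 6÷2/64÷2 = 3/32

P(tt N_ S_) = 3/32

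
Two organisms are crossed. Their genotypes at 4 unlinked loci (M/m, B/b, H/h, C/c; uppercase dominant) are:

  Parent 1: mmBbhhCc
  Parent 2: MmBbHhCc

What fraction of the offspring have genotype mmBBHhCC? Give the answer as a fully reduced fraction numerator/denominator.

mmBbhhCc gametes: mBhC×4, mBhc×4, mbhC×4, mbhc×4
MmBbHhCc gametes: MBHC×1, MBHc×1, MBhC×1, MBhc×1, MbHC×1, MbHc×1, MbhC×1, Mbhc×1, mBHC×1, mBHc×1, mBhC×1, mBhc×1, mbHC×1, mbHc×1, mbhC×1, mbhc×1
mmBbhhCc×MmBbHhCc grid (16·16=256): MmBBHhCC=4 MmBBHhCc=8 MmBBHhcc=4 MmBBhhCC=4 MmBBhhCc=8 MmBBhhcc=4 MmBbHhCC=8 MmBbHhCc=16 MmBbHhcc=8 MmBbhhCC=8 MmBbhhCc=16 MmBbhhcc=8 MmbbHhCC=4 MmbbHhCc=8 MmbbHhcc=4 MmbbhhCC=4 MmbbhhCc=8 Mmbbhhcc=4 mmBBHhCC=4 mmBBHhCc=8 mmBBHhcc=4 mmBBhhCC=4 mmBBhhCc=8 mmBBhhcc=4 mmBbHhCC=8 mmBbHhCc=16 mmBbHhcc=8 mmBbhhCC=8 mmBbhhCc=16 mmBbhhcc=8 mmbbHhCC=4 mmbbHhCc=8 mmbbHhcc=4 mmbbhhCC=4 mmbbhhCc=8 mmbbhhcc=4
mmBBHhCC hits 4/256; gcd=4; 4÷4/256÷4 = 1/64

P(mmBBHhCC) = 1/64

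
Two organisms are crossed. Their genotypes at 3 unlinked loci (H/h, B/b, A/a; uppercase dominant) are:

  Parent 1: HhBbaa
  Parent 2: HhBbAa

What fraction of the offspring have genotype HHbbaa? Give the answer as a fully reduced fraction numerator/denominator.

P(HHbbaa) = 1/32

HhBbaa gametes: HBa×2, Hba×2, hBa×2, hba×2
HhBbAa gametes: HBA×1, HBa×1, HbA×1, Hba×1, hBA×1, hBa×1, hbA×1, hba×1
HhBbaa×HhBbAa grid (8·8=64): HHBBAa=2 HHBBaa=2 HHBbAa=4 HHBbaa=4 HHbbAa=2 HHbbaa=2 HhBBAa=4 HhBBaa=4 HhBbAa=8 HhBbaa=8 HhbbAa=4 Hhbbaa=4 hhBBAa=2 hhBBaa=2 hhBbAa=4 hhBbaa=4 hhbbAa=2 hhbbaa=2
HHbbaa hits 2/64; gcd=2; 2÷2/64÷2 = 1/32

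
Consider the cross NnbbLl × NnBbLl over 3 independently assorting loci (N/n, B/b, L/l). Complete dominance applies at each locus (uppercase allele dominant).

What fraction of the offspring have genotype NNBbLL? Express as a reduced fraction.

P(NNBbLL) = 1/32

NnbbLl gametes: NbL×2, Nbl×2, nbL×2, nbl×2
NnBbLl gametes: NBL×1, NBl×1, NbL×1, Nbl×1, nBL×1, nBl×1, nbL×1, nbl×1
NnbbLl×NnBbLl grid (8·8=64): NNBbLL=2 NNBbLl=4 NNBbll=2 NNbbLL=2 NNbbLl=4 NNbbll=2 NnBbLL=4 NnBbLl=8 NnBbll=4 NnbbLL=4 NnbbLl=8 Nnbbll=4 nnBbLL=2 nnBbLl=4 nnBbll=2 nnbbLL=2 nnbbLl=4 nnbbll=2
NNBbLL hits 2/64; gcd=2; 2÷2/64÷2 = 1/32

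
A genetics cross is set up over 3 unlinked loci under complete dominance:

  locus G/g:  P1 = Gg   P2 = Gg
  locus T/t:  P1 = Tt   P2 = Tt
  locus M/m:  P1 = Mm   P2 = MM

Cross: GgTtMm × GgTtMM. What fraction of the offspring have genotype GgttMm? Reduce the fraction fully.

GgTtMm gametes: GTM×1, GTm×1, GtM×1, Gtm×1, gTM×1, gTm×1, gtM×1, gtm×1
GgTtMM gametes: GTM×2, GtM×2, gTM×2, gtM×2
GgTtMm×GgTtMM grid (8·8=64): GGTTMM=2 GGTTMm=2 GGTtMM=4 GGTtMm=4 GGttMM=2 GGttMm=2 GgTTMM=4 GgTTMm=4 GgTtMM=8 GgTtMm=8 GgttMM=4 GgttMm=4 ggTTMM=2 ggTTMm=2 ggTtMM=4 ggTtMm=4 ggttMM=2 ggttMm=2
GgttMm hits 4/64; gcd=4; 4÷4/64÷4 = 1/16

P(GgttMm) = 1/16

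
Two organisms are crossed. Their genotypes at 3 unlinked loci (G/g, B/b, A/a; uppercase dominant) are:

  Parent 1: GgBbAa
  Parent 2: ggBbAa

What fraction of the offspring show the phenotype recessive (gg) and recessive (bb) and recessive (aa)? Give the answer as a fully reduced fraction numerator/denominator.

GgBbAa gametes: GBA×1, GBa×1, GbA×1, Gba×1, gBA×1, gBa×1, gbA×1, gba×1
ggBbAa gametes: gBA×2, gBa×2, gbA×2, gba×2
GgBbAa×ggBbAa grid (8·8=64): GgBBAA=2 GgBBAa=4 GgBBaa=2 GgBbAA=4 GgBbAa=8 GgBbaa=4 GgbbAA=2 GgbbAa=4 Ggbbaa=2 ggBBAA=2 ggBBAa=4 ggBBaa=2 ggBbAA=4 ggBbAa=8 ggBbaa=4 ggbbAA=2 ggbbAa=4 ggbbaa=2
gg bb aa hits 2/64; gcd=2; 2÷2/64÷2 = 1/32

P(gg bb aa) = 1/32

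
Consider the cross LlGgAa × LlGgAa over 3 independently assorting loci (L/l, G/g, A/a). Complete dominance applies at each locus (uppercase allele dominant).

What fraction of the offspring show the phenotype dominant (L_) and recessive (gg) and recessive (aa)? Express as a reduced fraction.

LlGgAa gametes: LGA×1, LGa×1, LgA×1, Lga×1, lGA×1, lGa×1, lgA×1, lga×1
LlGgAa gametes: LGA×1, LGa×1, LgA×1, Lga×1, lGA×1, lGa×1, lgA×1, lga×1
LlGgAa×LlGgAa grid (8·8=64): LLGGAA=1 LLGGAa=2 LLGGaa=1 LLGgAA=2 LLGgAa=4 LLGgaa=2 LLggAA=1 LLggAa=2 LLggaa=1 LlGGAA=2 LlGGAa=4 LlGGaa=2 LlGgAA=4 LlGgAa=8 LlGgaa=4 LlggAA=2 LlggAa=4 Llggaa=2 llGGAA=1 llGGAa=2 llGGaa=1 llGgAA=2 llGgAa=4 llGgaa=2 llggAA=1 llggAa=2 llggaa=1
L_ gg aa hits 3/64; gcd=1; 3÷1/64÷1 = 3/64

P(L_ gg aa) = 3/64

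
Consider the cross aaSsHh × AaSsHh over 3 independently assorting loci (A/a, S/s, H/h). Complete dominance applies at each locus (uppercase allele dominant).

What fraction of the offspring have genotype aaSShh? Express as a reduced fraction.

P(aaSShh) = 1/32

aaSsHh gametes: aSH×2, aSh×2, asH×2, ash×2
AaSsHh gametes: ASH×1, ASh×1, AsH×1, Ash×1, aSH×1, aSh×1, asH×1, ash×1
aaSsHh×AaSsHh grid (8·8=64): AaSSHH=2 AaSSHh=4 AaSShh=2 AaSsHH=4 AaSsHh=8 AaSshh=4 AassHH=2 AassHh=4 Aasshh=2 aaSSHH=2 aaSSHh=4 aaSShh=2 aaSsHH=4 aaSsHh=8 aaSshh=4 aassHH=2 aassHh=4 aasshh=2
aaSShh hits 2/64; gcd=2; 2÷2/64÷2 = 1/32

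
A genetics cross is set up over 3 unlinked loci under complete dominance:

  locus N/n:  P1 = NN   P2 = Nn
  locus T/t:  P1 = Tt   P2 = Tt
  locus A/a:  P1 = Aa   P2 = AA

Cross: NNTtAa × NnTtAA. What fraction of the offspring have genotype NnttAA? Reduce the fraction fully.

NNTtAa gametes: NTA×2, NTa×2, NtA×2, Nta×2
NnTtAA gametes: NTA×2, NtA×2, nTA×2, ntA×2
NNTtAa×NnTtAA grid (8·8=64): NNTTAA=4 NNTTAa=4 NNTtAA=8 NNTtAa=8 NNttAA=4 NNttAa=4 NnTTAA=4 NnTTAa=4 NnTtAA=8 NnTtAa=8 NnttAA=4 NnttAa=4
NnttAA hits 4/64; gcd=4; 4÷4/64÷4 = 1/16

P(NnttAA) = 1/16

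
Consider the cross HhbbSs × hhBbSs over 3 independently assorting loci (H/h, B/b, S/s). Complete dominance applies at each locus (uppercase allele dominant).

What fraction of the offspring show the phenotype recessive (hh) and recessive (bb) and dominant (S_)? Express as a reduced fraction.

P(hh bb S_) = 3/16

HhbbSs gametes: HbS×2, Hbs×2, hbS×2, hbs×2
hhBbSs gametes: hBS×2, hBs×2, hbS×2, hbs×2
HhbbSs×hhBbSs grid (8·8=64): HhBbSS=4 HhBbSs=8 HhBbss=4 HhbbSS=4 HhbbSs=8 Hhbbss=4 hhBbSS=4 hhBbSs=8 hhBbss=4 hhbbSS=4 hhbbSs=8 hhbbss=4
hh bb S_ hits 12/64; gcd=4; 12÷4/64÷4 = 3/16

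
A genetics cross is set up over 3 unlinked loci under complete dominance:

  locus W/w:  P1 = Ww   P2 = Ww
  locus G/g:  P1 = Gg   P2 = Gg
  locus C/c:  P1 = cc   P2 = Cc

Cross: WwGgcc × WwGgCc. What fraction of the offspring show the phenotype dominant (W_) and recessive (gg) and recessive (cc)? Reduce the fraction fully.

WwGgcc gametes: WGc×2, Wgc×2, wGc×2, wgc×2
WwGgCc gametes: WGC×1, WGc×1, WgC×1, Wgc×1, wGC×1, wGc×1, wgC×1, wgc×1
WwGgcc×WwGgCc grid (8·8=64): WWGGCc=2 WWGGcc=2 WWGgCc=4 WWGgcc=4 WWggCc=2 WWggcc=2 WwGGCc=4 WwGGcc=4 WwGgCc=8 WwGgcc=8 WwggCc=4 Wwggcc=4 wwGGCc=2 wwGGcc=2 wwGgCc=4 wwGgcc=4 wwggCc=2 wwggcc=2
W_ gg cc hits 6/64; gcd=2; 6÷2/64÷2 = 3/32

P(W_ gg cc) = 3/32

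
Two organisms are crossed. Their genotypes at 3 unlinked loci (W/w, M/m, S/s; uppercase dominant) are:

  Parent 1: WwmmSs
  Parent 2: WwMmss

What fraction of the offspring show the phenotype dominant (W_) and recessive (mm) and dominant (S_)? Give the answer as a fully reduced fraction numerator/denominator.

P(W_ mm S_) = 3/16

WwmmSs gametes: WmS×2, Wms×2, wmS×2, wms×2
WwMmss gametes: WMs×2, Wms×2, wMs×2, wms×2
WwmmSs×WwMmss grid (8·8=64): WWMmSs=4 WWMmss=4 WWmmSs=4 WWmmss=4 WwMmSs=8 WwMmss=8 WwmmSs=8 Wwmmss=8 wwMmSs=4 wwMmss=4 wwmmSs=4 wwmmss=4
W_ mm S_ hits 12/64; gcd=4; 12÷4/64÷4 = 3/16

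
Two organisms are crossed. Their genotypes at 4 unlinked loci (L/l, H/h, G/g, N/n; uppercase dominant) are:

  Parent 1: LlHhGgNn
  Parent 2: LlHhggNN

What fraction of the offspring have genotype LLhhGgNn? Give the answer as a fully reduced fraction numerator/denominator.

LlHhGgNn gametes: LHGN×1, LHGn×1, LHgN×1, LHgn×1, LhGN×1, LhGn×1, LhgN×1, Lhgn×1, lHGN×1, lHGn×1, lHgN×1, lHgn×1, lhGN×1, lhGn×1, lhgN×1, lhgn×1
LlHhggNN gametes: LHgN×4, LhgN×4, lHgN×4, lhgN×4
LlHhGgNn×LlHhggNN grid (16·16=256): LLHHGgNN=4 LLHHGgNn=4 LLHHggNN=4 LLHHggNn=4 LLHhGgNN=8 LLHhGgNn=8 LLHhggNN=8 LLHhggNn=8 LLhhGgNN=4 LLhhGgNn=4 LLhhggNN=4 LLhhggNn=4 LlHHGgNN=8 LlHHGgNn=8 LlHHggNN=8 LlHHggNn=8 LlHhGgNN=16 LlHhGgNn=16 LlHhggNN=16 LlHhggNn=16 LlhhGgNN=8 LlhhGgNn=8 LlhhggNN=8 LlhhggNn=8 llHHGgNN=4 llHHGgNn=4 llHHggNN=4 llHHggNn=4 llHhGgNN=8 llHhGgNn=8 llHhggNN=8 llHhggNn=8 llhhGgNN=4 llhhGgNn=4 llhhggNN=4 llhhggNn=4
LLhhGgNn hits 4/256; gcd=4; 4÷4/256÷4 = 1/64

P(LLhhGgNn) = 1/64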